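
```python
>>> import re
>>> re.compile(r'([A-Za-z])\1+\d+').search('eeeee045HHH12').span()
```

(0, 8)

The backreference `\1` re-matches whatever the first group consumed, character for character.
`re.search` tries every starting position until one works.
The match spans [0:8] → 'eeeee045'.
Captured: group 1 = 'e'.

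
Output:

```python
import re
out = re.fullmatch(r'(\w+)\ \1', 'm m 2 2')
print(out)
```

None

The backreference `\1` re-matches whatever the first group consumed, character for character.
`fullmatch` succeeds only if the pattern covers the string from start to end.
Here the string isn't matched end-to-end, so the call returns None.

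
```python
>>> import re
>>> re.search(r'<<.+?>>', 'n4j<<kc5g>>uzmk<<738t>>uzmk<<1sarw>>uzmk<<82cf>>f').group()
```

'<<kc5g>>'

A non-greedy quantifier consumes as few characters as it can — just enough that the remainder of the pattern still matches from where it stops; whatever follows it matches normally.
The match spans [3:11] → '<<kc5g>>'.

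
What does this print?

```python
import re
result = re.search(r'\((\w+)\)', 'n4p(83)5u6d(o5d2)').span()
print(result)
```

The match spans [3:7] → '(83)'.

(3, 7)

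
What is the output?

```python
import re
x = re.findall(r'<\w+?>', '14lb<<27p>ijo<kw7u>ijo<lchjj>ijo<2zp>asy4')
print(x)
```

Scanning left to right: at [5:10] → '<27p>'; at [13:19] → '<kw7u>'; at [22:29] → '<lchjj>'; at [32:37] → '<2zp>'.
With no groups in the pattern, `findall` gives back each whole match — 4 here.

['<27p>', '<kw7u>', '<lchjj>', '<2zp>']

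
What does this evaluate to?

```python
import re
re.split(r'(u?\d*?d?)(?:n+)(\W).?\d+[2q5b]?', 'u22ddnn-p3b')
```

['u22d', 'd', '-', '']

Because the pattern has a capturing group, `split` also inserts each captured text between the pieces.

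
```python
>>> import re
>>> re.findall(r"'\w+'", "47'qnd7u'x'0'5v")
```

["'qnd7u'", "'0'"]

Walking the string: at [2:9] → "'qnd7u'"; at [10:13] → "'0'".
Since nothing is captured, `findall` lists the 2 matched substrings directly.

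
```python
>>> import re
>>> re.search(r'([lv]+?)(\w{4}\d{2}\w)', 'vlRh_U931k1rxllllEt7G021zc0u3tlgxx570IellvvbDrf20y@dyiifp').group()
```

'vlRh_U931'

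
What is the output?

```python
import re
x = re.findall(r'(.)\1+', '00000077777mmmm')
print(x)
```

['0', '7', 'm']

After group 1 captures some text, `\1` only succeeds where that same text appears again.
Scanning left to right: at [0:6] match '000000', group 1 = '0'; at [6:11] match '77777', group 1 = '7'; at [11:15] match 'mmmm', group 1 = 'm'.
Because there's exactly one group, `findall` drops the full match and keeps group 1 from each hit.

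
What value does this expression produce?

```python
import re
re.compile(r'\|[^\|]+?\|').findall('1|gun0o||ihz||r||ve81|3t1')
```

['|gun0o|', '|ihz|', '|r|', '|ve81|']

Matches: at [1:8] → '|gun0o|'; at [8:13] → '|ihz|'; at [13:16] → '|r|'; at [16:22] → '|ve81|'.
With no groups in the pattern, `findall` gives back each whole match — 4 here.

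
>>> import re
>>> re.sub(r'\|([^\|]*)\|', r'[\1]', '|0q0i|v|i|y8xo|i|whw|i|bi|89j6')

'[0q0i]v[i]y8xo[i]whw[i]bi|89j6'

Matches: at [0:6] → '|0q0i|'; at [7:10] → '|i|'; at [14:17] → '|i|'; at [20:23] → '|i|'.
Each match is replaced using the text its own group 1 captured.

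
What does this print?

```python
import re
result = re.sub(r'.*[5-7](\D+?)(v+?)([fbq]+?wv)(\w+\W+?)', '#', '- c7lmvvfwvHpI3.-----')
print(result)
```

Pattern: zero or more of any character, then a character in [5-7]; then one or more of a non-digit (lazy) (captured); then one or more of a literal 'v' (lazy) (captured); then one or more of one of [fbq] (lazy), then the literal 'wv' (captured); then one or more of a word character, then one or more of a non-word character (lazy) (captured).
A non-greedy quantifier consumes as few characters as it can — just enough that the remainder of the pattern still matches from where it stops; whatever follows it matches normally.
Matches: at [0:16] → '- c7lmvvfwvHpI3.'.
`sub` substitutes '#' at each match site.

#-----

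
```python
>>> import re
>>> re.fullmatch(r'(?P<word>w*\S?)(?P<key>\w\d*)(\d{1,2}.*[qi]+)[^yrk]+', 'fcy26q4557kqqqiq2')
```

None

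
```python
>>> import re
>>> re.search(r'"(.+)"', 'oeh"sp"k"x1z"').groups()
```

('sp"k"x1z',)

`search` walks the string left to right and returns the first match it finds.
The match spans [3:13] → '"sp"k"x1z"'.
Captured: group 1 = 'sp"k"x1z'.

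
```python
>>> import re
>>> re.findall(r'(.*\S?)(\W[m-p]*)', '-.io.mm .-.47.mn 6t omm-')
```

[('-.io.mm .-.47.mn 6t omm', '-')]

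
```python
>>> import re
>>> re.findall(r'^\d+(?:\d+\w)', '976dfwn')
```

['976d']

This matches anchored at the start of the string; then one or more of a digit; then one or more of a digit, then a word character (non-capturing group).
No capturing groups, so `findall` returns the 1 full match string.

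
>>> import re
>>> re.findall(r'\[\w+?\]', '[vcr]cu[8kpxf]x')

['[vcr]', '[8kpxf]']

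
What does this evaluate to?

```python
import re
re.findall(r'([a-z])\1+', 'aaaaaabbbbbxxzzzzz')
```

['a', 'b', 'x', 'z']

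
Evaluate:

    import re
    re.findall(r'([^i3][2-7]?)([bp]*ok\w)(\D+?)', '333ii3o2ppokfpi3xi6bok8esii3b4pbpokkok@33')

[('o2', 'ppokf', 'p'), ('6', 'bok8', 'e'), ('b4', 'pbpokk', 'o')]

A `+?`/`*?`/`{m,n}?` starts at its minimum and grows only as far as needed for what follows to match.
3 groups means each result is a tuple of 3 captured strings — 3 here.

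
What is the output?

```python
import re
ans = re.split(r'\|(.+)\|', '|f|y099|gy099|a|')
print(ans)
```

['', 'f|y099|gy099|a', '']

`re.split` interleaves the captured-group text with the surrounding fragments.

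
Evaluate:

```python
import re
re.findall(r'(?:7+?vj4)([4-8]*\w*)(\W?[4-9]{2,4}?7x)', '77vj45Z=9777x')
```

Pattern: one or more of a literal '7' (lazy), then the literal 'vj4' (non-capturing group); then zero or more of a character in [4-8], then zero or more of a word character (captured); then optionally a non-word character, then 2 to 4 of a character in [4-9] (lazy), then the literal '7x' (captured).
Scanning left to right: at [0:13] match '77vj45Z=9777x', groups = ('5Z', '=9777x').
Multiple groups make `findall` return tuples — one 2-tuple for the one match.

[('5Z', '=9777x')]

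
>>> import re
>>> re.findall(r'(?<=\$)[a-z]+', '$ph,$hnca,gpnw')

The lookaround is zero-width — it requires the adjacent text to match without consuming it, so the asserted text isn't part of the match.
Matches: at [1:3] → 'ph'; at [5:9] → 'hnca'.
No capturing groups, so `findall` returns the 2 full match strings.

['ph', 'hnca']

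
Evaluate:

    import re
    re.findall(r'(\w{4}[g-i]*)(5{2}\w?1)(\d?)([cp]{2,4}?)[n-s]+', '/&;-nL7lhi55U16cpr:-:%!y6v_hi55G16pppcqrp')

[('nL7lhi', '55U1', '6', 'cp'), ('y6v_hi', '55G1', '6', 'pp')]

A non-greedy quantifier consumes as few characters as it can — just enough that the remainder of the pattern still matches from where it stops; whatever follows it matches normally.
Multiple groups make `findall` return tuples — one 4-tuple for each match.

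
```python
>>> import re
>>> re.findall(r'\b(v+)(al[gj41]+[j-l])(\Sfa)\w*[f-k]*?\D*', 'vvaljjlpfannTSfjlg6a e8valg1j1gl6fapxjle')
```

[('vv', 'aljjl', 'pfa')]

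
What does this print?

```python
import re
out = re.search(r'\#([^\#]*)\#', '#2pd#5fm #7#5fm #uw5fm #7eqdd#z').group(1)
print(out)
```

2pd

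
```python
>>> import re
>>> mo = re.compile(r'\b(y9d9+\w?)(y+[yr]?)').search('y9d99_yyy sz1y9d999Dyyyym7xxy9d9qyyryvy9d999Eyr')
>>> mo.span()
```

The pattern matches a word boundary (`\b`, zero-width); then the literal 'y9d', then one or more of a literal '9', then optionally a word character (captured); then one or more of a literal 'y', then optionally one of [yr] (captured).
The match spans [0:9] → 'y9d99_yyy'.

(0, 9)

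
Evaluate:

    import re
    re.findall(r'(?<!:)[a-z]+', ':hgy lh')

['gy', 'lh']

The negative lookahead/lookbehind blocks any match where the forbidden context is present.
Scanning left to right: at [2:4] → 'gy'; at [5:7] → 'lh'.
With no groups in the pattern, `findall` gives back each whole match — 2 here.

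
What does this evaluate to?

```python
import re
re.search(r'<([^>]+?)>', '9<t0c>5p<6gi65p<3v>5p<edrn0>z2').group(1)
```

't0c'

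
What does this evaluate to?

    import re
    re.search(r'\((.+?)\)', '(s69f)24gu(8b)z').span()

(0, 6)

With the lazy modifier that quantifier settles for the fewest repetitions that let the rest of the pattern succeed (the atoms after it are unaffected and can still be greedy).
The match spans [0:6] → '(s69f)'.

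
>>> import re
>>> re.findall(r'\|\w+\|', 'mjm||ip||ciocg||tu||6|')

No capturing groups, so `findall` returns the 4 full match strings.

['|ip|', '|ciocg|', '|tu|', '|6|']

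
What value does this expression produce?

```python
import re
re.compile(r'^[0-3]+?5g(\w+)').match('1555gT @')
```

Pattern: anchored at the start of the string; then one or more of a character in [0-3] (lazy), then the literal '5g'; then one or more of a word character (captured).
With `match`, the pattern is implicitly anchored at the beginning.
Here the string doesn't start with a match, so the call returns None.

None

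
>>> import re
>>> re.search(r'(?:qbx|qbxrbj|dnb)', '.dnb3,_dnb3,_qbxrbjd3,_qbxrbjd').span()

(1, 4)

`re.search` tries every starting position until one works.
The match spans [1:4] → 'dnb'.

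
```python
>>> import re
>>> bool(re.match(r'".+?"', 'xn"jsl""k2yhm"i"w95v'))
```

False

`match` is anchored at position 0; if the pattern doesn't fit there, it returns None.
Here position 0 doesn't satisfy it, so the call returns None, and `bool(None)` is False.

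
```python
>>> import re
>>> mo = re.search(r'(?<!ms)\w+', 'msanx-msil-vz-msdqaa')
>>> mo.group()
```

'msanx'

A negative assertion filters positions out without eating any characters.
The match spans [0:5] → 'msanx'.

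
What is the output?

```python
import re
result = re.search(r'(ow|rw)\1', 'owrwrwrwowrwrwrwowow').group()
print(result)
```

rwrw

`\1` has to match the exact text group 1 already captured.
The match spans [2:6] → 'rwrw'.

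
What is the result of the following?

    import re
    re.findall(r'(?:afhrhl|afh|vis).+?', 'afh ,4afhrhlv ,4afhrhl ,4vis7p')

['afh ', 'afhrhlv', 'afhrhl ', 'vis7']

Alternation tries branches left to right and keeps the first one that lets the overall match succeed at that position.
With no groups in the pattern, `findall` gives back each whole match — 4 here.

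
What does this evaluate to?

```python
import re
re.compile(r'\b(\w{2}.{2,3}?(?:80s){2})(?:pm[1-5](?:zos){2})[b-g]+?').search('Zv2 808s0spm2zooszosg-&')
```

None

Here nothing in the string fits, so the call returns None.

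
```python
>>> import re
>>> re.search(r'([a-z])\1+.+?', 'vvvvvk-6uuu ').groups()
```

('v',)

`\1` is not a pattern — it's the concrete string captured by group 1, re-applied verbatim.
Unlike `match`, `search` isn't anchored — it looks for the pattern anywhere in the string.
The match spans [0:6] → 'vvvvvk'.
Captured: group 1 = 'v'.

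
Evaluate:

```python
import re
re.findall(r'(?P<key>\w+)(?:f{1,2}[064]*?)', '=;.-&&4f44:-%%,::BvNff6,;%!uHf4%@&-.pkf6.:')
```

['4', 'BvNf', 'uH', 'pk']

Pattern: one or more of a word character (captured as 'key'); then 1 to 2 of a literal 'f', then zero or more of one of [064] (lazy) (non-capturing group).
Walking the string: at [6:8] match '4f', group 1 = '4'; at [17:22] match 'BvNff', group 1 = 'BvNf'; at [27:30] match 'uHf', group 1 = 'uH'; at [36:39] match 'pkf', group 1 = 'pk'.
`findall` collects group 1 from each match (4 total).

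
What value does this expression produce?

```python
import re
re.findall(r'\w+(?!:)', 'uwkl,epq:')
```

['uwkl', 'ep']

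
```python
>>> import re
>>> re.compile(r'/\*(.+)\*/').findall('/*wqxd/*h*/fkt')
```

['wqxd/*h']

Walking the string: at [0:11] match '/*wqxd/*h*/', group 1 = 'wqxd/*h'.
One capturing group, so `findall` returns just the captured substring from the one match — 1 in all.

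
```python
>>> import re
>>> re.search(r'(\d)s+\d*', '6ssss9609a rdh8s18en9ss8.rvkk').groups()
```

('6',)

This matches a digit (captured); then one or more of the literal 's', then zero or more of a digit.
`re.search` scans for the first position where the pattern succeeds.
The match spans [0:9] → '6ssss9609'.
Captured: group 1 = '6'.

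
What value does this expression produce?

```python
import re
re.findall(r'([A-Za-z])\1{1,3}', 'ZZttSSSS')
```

['Z', 't', 'S']

The backreference `\1` re-matches whatever the first group consumed, character for character.
Because there's exactly one group, `findall` drops the full match and keeps group 1 from each hit.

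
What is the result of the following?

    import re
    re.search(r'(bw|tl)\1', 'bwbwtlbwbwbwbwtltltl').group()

'bwbw'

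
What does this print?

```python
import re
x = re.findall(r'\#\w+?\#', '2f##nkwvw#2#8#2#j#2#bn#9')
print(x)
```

['#nkwvw#', '#8#', '#j#', '#bn#']

Matches: at [3:10] → '#nkwvw#'; at [11:14] → '#8#'; at [15:18] → '#j#'; at [19:23] → '#bn#'.
`findall` yields the raw match text (4 of them) because the pattern has no groups.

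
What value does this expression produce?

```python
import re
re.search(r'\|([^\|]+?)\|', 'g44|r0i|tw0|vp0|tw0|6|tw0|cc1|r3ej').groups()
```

The match spans [3:8] → '|r0i|'.
Captured: group 1 = 'r0i'.

('r0i',)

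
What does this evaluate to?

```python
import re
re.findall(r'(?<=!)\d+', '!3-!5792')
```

['3', '5792']

Because the assertion is zero-width, the text it checks is not consumed and won't appear in the result.
`findall` yields the raw match text (2 of them) because the pattern has no groups.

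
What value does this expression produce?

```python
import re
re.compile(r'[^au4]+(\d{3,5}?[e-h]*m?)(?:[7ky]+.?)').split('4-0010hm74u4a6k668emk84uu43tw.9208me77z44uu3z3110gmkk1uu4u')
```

['4', '010hm', 'u4a', '668em', '4uu43tw.9208me77z44uu', '110gm', 'uu4u']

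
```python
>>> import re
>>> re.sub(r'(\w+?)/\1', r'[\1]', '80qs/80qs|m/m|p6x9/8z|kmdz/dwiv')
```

A backreference is literal: `\1` must see the identical characters the first group matched.
The replacement refers to a captured group, so each match is rewritten using its own captured text.

'[80qs]|[m]|p6x9/8z|kmdz/dwiv'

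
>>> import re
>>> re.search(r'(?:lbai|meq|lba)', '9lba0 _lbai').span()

`search` walks the string left to right and returns the first match it finds.
The match spans [1:4] → 'lba'.

(1, 4)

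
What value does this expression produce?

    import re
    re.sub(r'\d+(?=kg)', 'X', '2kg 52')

'Xkg 52'

The lookaround is zero-width — it requires the adjacent text to match without consuming it, so the asserted text isn't part of the match.
Matches: at [0:1] → '2'.
Each match is replaced by 'X'.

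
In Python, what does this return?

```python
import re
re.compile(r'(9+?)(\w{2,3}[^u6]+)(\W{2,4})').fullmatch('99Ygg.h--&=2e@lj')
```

`re.fullmatch` requires the pattern to consume the entire string.
Here the string isn't matched end-to-end, so the call returns None.

None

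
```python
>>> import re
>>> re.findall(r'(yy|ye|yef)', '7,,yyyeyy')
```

`findall` collects group 1 from each match (3 total).

['yy', 'ye', 'yy']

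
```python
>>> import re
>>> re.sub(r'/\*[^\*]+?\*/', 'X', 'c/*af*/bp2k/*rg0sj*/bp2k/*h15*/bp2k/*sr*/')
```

'cXbp2kXbp2kXbp2kX'

Matches: at [1:7] → '/*af*/'; at [11:20] → '/*rg0sj*/'; at [24:31] → '/*h15*/'; at [35:41] → '/*sr*/'.
`sub` substitutes 'X' at each match site.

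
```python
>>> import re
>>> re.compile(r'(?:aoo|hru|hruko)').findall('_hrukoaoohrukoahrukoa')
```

['hru', 'aoo', 'hru', 'hru']

`|` is ordered: at each position the engine commits to the first alternative that works.
Scanning left to right: at [1:4] → 'hru'; at [6:9] → 'aoo'; at [9:12] → 'hru'; at [15:18] → 'hru'.
Since nothing is captured, `findall` lists the 4 matched substrings directly.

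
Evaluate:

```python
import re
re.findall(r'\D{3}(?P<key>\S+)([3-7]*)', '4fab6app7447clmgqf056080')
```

Pattern: exactly 3 of a non-digit; then one or more of a non-whitespace character (captured as 'key'); then zero or more of a character in [3-7] (captured).
Walking the string: at [1:24] match 'fab6app7447clmgqf056080', groups = ('6app7447clmgqf056080', '').
2 groups means the one result is a tuple of 2 captured strings — 1 here.

[('6app7447clmgqf056080', '')]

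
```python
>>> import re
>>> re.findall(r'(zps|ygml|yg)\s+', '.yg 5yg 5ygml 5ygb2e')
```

['yg', 'yg', 'ygml']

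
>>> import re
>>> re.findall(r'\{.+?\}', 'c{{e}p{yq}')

No capturing groups, so `findall` returns the 2 full match strings.

['{{e}', '{yq}']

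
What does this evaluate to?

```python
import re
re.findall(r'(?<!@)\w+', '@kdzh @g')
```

['dzh']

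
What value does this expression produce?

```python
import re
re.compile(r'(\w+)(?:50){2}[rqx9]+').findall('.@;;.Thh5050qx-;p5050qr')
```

['Thh', 'p']

Pattern: one or more of a word character (captured); then the literal '50' repeated 2 times, then one or more of one of [rqx9].
Because there's exactly one group, `findall` drops the full match and keeps group 1 from each hit.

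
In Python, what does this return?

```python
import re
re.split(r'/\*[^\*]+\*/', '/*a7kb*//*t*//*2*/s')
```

['', '', '', 's']

The string is cut at each match, leaving 4 pieces.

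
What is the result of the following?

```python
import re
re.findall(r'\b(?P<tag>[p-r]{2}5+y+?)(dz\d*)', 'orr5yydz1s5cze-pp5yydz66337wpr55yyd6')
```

The pattern matches a word boundary (`\b`, zero-width); then exactly 2 of a character in [p-r], then one or more of a literal '5', then one or more of the literal 'y' (lazy) (captured as 'tag'); then the literal 'dz', then zero or more of a digit (captured).
Walking the string: at [15:27] match 'pp5yydz66337', groups = ('pp5yy', 'dz66337').
With 2 capturing groups, `findall` returns a 2-tuple per match.

[('pp5yy', 'dz66337')]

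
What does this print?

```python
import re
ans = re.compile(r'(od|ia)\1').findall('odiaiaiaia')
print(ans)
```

A backreference is literal: `\1` must see the identical characters the first group matched.
One capturing group, so `findall` returns just the captured substring from each match — 2 in all.

['ia', 'ia']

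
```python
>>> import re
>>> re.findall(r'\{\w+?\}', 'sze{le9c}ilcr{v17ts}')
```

['{le9c}', '{v17ts}']

Matches: at [3:9] → '{le9c}'; at [13:20] → '{v17ts}'.
Since nothing is captured, `findall` lists the 2 matched substrings directly.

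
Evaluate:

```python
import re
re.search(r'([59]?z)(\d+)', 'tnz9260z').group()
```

'z9260'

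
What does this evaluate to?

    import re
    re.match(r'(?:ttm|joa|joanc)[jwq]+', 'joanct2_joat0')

None

`match` is anchored at position 0; if the pattern doesn't fit there, it returns None.
Here position 0 doesn't satisfy it, so the call returns None.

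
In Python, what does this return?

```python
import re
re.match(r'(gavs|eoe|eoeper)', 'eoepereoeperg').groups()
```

Alternation tries branches left to right and keeps the first one that lets the overall match succeed at that position.
`match` is anchored at position 0; if the pattern doesn't fit there, it returns None.
The match spans [0:3] → 'eoe'.
Captured: group 1 = 'eoe'.

('eoe',)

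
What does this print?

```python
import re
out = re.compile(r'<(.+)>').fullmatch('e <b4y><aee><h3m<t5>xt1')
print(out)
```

`fullmatch` succeeds only if the pattern covers the string from start to end.
Here there's no way to consume every character, so the call returns None.

None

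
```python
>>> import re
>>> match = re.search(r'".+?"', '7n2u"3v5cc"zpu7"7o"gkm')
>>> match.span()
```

Lazy quantifiers expand one character at a time until the remainder of the pattern can match.
Unlike `match`, `search` isn't anchored — it looks for the pattern anywhere in the string.
The match spans [4:11] → '"3v5cc"'.

(4, 11)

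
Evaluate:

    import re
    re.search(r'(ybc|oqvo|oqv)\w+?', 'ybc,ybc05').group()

Unlike `match`, `search` isn't anchored — it looks for the pattern anywhere in the string.
The match spans [4:8] → 'ybc0'.
Captured: group 1 = 'ybc'.

'ybc0'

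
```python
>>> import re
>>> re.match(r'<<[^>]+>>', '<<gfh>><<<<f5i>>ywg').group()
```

'<<gfh>>'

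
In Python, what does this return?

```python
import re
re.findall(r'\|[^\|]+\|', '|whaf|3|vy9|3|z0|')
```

Walking the string: at [0:6] → '|whaf|'; at [7:12] → '|vy9|'; at [13:17] → '|z0|'.
Since nothing is captured, `findall` lists the 3 matched substrings directly.

['|whaf|', '|vy9|', '|z0|']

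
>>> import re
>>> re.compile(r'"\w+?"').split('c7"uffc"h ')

['c7', 'h ']

`split` removes every match and returns the 2 fragments in between.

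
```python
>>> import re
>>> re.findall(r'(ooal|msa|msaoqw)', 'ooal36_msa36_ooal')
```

Because there's exactly one group, `findall` drops the full match and keeps group 1 from each hit.

['ooal', 'msa', 'ooal']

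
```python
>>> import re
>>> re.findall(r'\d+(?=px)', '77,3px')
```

['3']

Because the assertion is zero-width, the text it checks is not consumed and won't appear in the result.
Walking the string: at [3:4] → '3'.
With no groups in the pattern, `findall` gives back each whole match — 1 here.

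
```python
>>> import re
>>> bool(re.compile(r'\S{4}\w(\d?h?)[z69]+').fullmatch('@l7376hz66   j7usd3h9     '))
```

False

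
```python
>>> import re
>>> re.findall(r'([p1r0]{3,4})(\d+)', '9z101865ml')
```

[('101', '865')]

The pattern matches 3 to 4 of one of [p1r0] (captured); then one or more of a digit (captured).
Matches: at [2:8] match '101865', groups = ('101', '865').
Multiple groups make `findall` return tuples — one 2-tuple for the one match.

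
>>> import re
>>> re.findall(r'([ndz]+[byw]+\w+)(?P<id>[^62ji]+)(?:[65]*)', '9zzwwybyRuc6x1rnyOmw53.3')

[('zzwwybyRuc6x1rnyOmw53', '.3')]

Pattern: one or more of one of [ndz], then one or more of one of [byw], then one or more of a word character (captured); then one or more of any character except [62ji] (captured as 'id'); then zero or more of one of [65] (non-capturing group).
Scanning left to right: at [1:24] match 'zzwwybyRuc6x1rnyOmw53.3', groups = ('zzwwybyRuc6x1rnyOmw53', '.3').
With 2 capturing groups, `findall` returns a 2-tuple per match.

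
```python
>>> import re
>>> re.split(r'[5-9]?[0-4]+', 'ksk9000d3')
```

['ksk', 'd', '']

The pattern matches optionally a character in [5-9]; then one or more of a character in [0-4].
Matches to split on: at [3:7] → '9000'; at [8:9] → '3'.
Splitting on the pattern gives 3 pieces.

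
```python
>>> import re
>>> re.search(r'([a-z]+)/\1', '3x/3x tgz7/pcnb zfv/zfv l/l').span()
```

(16, 23)

After group 1 captures some text, `\1` only succeeds where that same text appears again.
The match spans [16:23] → 'zfv/zfv'.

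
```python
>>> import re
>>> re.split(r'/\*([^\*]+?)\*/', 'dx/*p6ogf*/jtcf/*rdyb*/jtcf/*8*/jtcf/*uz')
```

['dx', 'p6ogf', 'jtcf', 'rdyb', 'jtcf', '8', 'jtcf/*uz']

Matches to split on: at [2:11] → '/*p6ogf*/'; at [15:23] → '/*rdyb*/'; at [27:32] → '/*8*/'.
Because the pattern has a capturing group, `split` also inserts each captured text between the pieces.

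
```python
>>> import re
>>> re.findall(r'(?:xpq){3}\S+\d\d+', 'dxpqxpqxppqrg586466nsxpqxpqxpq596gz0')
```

['xpqxpqxpq596']

Since nothing is captured, `findall` lists the 1 matched substring directly.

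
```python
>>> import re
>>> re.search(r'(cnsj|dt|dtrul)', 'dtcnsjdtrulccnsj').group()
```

'dt'

`search` walks the string left to right and returns the first match it finds.
The match spans [0:2] → 'dt'.
Captured: group 1 = 'dt'.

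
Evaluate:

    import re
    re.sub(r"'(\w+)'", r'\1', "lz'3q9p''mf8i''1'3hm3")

'lz3q9pmf8i13hm3'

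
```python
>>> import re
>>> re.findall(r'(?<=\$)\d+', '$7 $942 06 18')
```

['7', '942']

The positive lookaround only admits positions where the adjacent text matches; those characters stay outside the span.
Matches: at [1:2] → '7'; at [4:7] → '942'.
`findall` yields the raw match text (2 of them) because the pattern has no groups.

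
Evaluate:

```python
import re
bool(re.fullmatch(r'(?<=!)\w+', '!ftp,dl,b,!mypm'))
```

False

Lookahead/lookbehind check context without consuming it, so the matched span excludes the asserted characters.
`re.fullmatch` requires the pattern to consume the entire string.
Here there's no way to consume every character, so the call returns None, and `bool(None)` is False.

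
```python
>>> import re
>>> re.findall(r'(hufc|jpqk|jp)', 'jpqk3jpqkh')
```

`|` is ordered: at each position the engine commits to the first alternative that works.
Walking the string: at [0:4] match 'jpqk', group 1 = 'jpqk'; at [5:9] match 'jpqk', group 1 = 'jpqk'.
`findall` collects group 1 from each match (2 total).

['jpqk', 'jpqk']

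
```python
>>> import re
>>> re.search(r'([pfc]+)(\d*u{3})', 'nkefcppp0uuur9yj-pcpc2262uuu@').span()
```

This matches one or more of one of [pfc] (captured); then zero or more of a digit, then exactly 3 of a literal 'u' (captured).
Unlike `match`, `search` isn't anchored — it looks for the pattern anywhere in the string.
The match spans [3:12] → 'fcppp0uuu'.
Captured: group 1 = 'fcppp', group 2 = '0uuu'.

(3, 12)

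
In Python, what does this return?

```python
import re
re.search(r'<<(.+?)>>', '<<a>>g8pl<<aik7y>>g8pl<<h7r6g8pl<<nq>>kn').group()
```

'<<a>>'

The `?` after the quantifier makes it lazy — it takes as little as possible before letting the rest of the pattern try.
The match spans [0:5] → '<<a>>'.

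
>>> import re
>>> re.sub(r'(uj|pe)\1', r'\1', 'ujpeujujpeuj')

A backreference is literal: `\1` must see the identical characters the first group matched.
Matches: at [4:8] → 'ujuj'.
The replacement refers to a captured group, so each match is rewritten using its own captured text.

'ujpeujpeuj'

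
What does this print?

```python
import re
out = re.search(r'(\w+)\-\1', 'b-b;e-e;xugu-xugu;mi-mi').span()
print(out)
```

(0, 3)

A backreference is literal: `\1` must see the identical characters the first group matched.
`re.search` scans for the first position where the pattern succeeds.
The match spans [0:3] → 'b-b'.
Captured: group 1 = 'b'.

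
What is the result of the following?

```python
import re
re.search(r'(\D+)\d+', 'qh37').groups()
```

('qh',)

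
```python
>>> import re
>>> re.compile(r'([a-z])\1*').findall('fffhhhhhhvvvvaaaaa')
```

The backreference `\1` re-matches whatever the first group consumed, character for character.
With a single group, `findall` returns only what that group captured — 4 items.

['f', 'h', 'v', 'a']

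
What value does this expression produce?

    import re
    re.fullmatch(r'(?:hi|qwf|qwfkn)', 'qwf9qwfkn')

None

`re.fullmatch` is like wrapping the pattern in `^…$` (in single-line mode).
Here the pattern can't cover the whole string, so the call returns None.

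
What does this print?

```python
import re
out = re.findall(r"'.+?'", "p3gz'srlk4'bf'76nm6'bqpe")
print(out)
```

["'srlk4'", "'76nm6'"]

A non-greedy quantifier consumes as few characters as it can — just enough that the remainder of the pattern still matches from where it stops; whatever follows it matches normally.
No capturing groups, so `findall` returns the 2 full match strings.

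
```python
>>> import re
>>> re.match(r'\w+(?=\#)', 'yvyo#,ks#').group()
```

The positive lookaround only admits positions where the adjacent text matches; those characters stay outside the span.
`re.match` only tries the pattern at the start of the string.
The match spans [0:4] → 'yvyo'.

'yvyo'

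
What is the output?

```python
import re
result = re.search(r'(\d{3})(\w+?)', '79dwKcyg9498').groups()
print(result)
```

This matches exactly 3 of a digit (captured); then one or more of a word character (lazy) (captured).
`search` walks the string left to right and returns the first match it finds.
The match spans [8:12] → '9498'.
Captured: group 1 = '949', group 2 = '8'.

('949', '8')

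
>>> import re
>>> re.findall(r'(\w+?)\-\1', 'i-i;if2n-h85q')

['i']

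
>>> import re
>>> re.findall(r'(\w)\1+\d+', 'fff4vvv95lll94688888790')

`\1` is not a pattern — it's the concrete string captured by group 1, re-applied verbatim.
Matches: at [0:4] match 'fff4', group 1 = 'f'; at [4:9] match 'vvv95', group 1 = 'v'; at [9:23] match 'lll94688888790', group 1 = 'l'.
`findall` collects group 1 from each match (3 total).

['f', 'v', 'l']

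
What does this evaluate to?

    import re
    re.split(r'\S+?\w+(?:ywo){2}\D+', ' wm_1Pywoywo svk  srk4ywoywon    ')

This matches one or more of a non-whitespace character (lazy); then one or more of a word character, then the literal 'ywo' repeated 2 times; then one or more of a non-digit.
The string is cut at each match, leaving 2 pieces.

[' ', '4ywoywon    ']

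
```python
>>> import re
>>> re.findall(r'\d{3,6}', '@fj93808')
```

Pattern: 3 to 6 of a digit.
Scanning left to right: at [3:8] → '93808'.
Since nothing is captured, `findall` lists the 1 matched substring directly.

['93808']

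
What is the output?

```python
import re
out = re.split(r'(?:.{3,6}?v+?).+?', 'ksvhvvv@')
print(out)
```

Splitting on the pattern gives 2 pieces.

['', 'v@']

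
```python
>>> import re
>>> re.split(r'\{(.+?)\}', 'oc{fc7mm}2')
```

['oc', 'fc7mm', '2']

Matches to split on: at [2:9] → '{fc7mm}'.
`re.split` interleaves the captured-group text with the surrounding fragments.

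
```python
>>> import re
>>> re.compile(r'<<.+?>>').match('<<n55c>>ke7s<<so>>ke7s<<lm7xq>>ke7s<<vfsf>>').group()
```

'<<n55c>>'

A non-greedy quantifier consumes as few characters as it can — just enough that the remainder of the pattern still matches from where it stops; whatever follows it matches normally.
With `match`, the pattern is implicitly anchored at the beginning.
The match spans [0:8] → '<<n55c>>'.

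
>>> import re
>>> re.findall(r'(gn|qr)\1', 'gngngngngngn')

After group 1 captures some text, `\1` only succeeds where that same text appears again.
`findall` collects group 1 from each match (3 total).

['gn', 'gn', 'gn']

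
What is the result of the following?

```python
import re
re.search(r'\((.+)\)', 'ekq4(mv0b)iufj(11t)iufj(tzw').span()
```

(4, 19)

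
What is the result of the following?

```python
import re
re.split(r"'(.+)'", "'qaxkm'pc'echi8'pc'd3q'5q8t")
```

Matches to split on: at [0:23] → "'qaxkm'pc'echi8'pc'd3q'".
With a capturing group present, the delimiter's captured portion is kept in the result list.

['', "qaxkm'pc'echi8'pc'd3q", '5q8t']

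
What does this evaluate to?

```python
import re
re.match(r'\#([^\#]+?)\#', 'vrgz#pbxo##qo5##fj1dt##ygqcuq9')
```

None

With `match`, the pattern is implicitly anchored at the beginning.
Here position 0 doesn't satisfy it, so the call returns None.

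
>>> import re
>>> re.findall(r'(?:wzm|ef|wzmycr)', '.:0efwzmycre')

['ef', 'wzm']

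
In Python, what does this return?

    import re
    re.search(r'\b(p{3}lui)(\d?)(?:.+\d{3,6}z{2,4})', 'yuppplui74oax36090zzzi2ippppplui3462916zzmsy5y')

This matches a word boundary (`\b`, zero-width); then exactly 3 of the literal 'p', then the literal 'lui' (captured); then optionally a digit (captured); then one or more of any character, then 3 to 6 of a digit, then 2 to 4 of the literal 'z' (non-capturing group).
`search` walks the string left to right and returns the first match it finds.
Here nothing in the string fits, so the call returns None.

None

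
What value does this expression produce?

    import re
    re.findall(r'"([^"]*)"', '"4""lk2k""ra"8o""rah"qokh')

['4', 'lk2k', 'ra', '']

Scanning left to right: at [0:3] match '"4"', group 1 = '4'; at [3:9] match '"lk2k"', group 1 = 'lk2k'; at [9:13] match '"ra"', group 1 = 'ra'; at [15:17] match '""', group 1 = ''.
Because there's exactly one group, `findall` drops the full match and keeps group 1 from each hit.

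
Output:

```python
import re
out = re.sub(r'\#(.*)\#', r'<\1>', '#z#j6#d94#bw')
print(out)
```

<z#j6#d94>bw

Matches: at [0:10] → '#z#j6#d94#'.
The replacement refers to a captured group, so each match is rewritten using its own captured text.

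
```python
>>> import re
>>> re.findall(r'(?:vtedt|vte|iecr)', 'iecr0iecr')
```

Matches: at [0:4] → 'iecr'; at [5:9] → 'iecr'.
No capturing groups, so `findall` returns the 2 full match strings.

['iecr', 'iecr']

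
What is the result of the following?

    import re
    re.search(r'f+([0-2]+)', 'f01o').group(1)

'01'

The match spans [0:3] → 'f01'.
Captured: group 1 = '01'.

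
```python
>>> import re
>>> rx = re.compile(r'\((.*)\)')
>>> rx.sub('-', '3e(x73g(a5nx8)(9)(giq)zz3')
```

`sub` substitutes '-' at each match site.

'3e-zz3'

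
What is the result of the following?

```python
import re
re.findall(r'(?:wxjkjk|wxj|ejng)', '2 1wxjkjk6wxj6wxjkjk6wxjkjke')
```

['wxjkjk', 'wxj', 'wxjkjk', 'wxjkjk']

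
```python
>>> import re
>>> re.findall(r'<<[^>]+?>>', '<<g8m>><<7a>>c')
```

Since nothing is captured, `findall` lists the 2 matched substrings directly.

['<<g8m>>', '<<7a>>']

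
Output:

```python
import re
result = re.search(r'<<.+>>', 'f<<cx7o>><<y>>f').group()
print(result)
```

Unlike `match`, `search` isn't anchored — it looks for the pattern anywhere in the string.
The match spans [1:14] → '<<cx7o>><<y>>'.

<<cx7o>><<y>>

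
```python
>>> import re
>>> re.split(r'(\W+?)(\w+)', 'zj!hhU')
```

This matches one or more of a non-word character (lazy) (captured); then one or more of a word character (captured).
Matches to split on: at [2:6] → '!hhU'.
`re.split` interleaves the captured-group text with the surrounding fragments.

['zj', '!', 'hhU', '']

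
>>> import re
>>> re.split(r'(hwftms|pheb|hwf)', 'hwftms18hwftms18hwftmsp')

Alternation isn't longest-match — the leftmost alternative that fits at this position is chosen.
With a capturing group present, the delimiter's captured portion is kept in the result list.

['', 'hwftms', '18', 'hwftms', '18', 'hwftms', 'p']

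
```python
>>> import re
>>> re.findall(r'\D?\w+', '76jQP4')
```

Since nothing is captured, `findall` lists the 1 matched substring directly.

['76jQP4']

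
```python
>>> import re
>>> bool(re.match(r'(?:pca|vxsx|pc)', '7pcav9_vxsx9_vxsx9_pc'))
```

False

`match` is anchored at position 0; if the pattern doesn't fit there, it returns None.
Here the pattern fails at index 0, so the call returns None, and `bool(None)` is False.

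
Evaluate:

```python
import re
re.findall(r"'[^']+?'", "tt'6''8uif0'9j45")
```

Scanning left to right: at [2:5] → "'6'"; at [5:12] → "'8uif0'".
`findall` yields the raw match text (2 of them) because the pattern has no groups.

["'6'", "'8uif0'"]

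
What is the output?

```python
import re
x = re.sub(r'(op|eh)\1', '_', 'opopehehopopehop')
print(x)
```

___ehop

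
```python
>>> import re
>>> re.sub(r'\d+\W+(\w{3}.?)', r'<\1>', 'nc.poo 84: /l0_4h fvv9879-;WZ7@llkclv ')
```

'nc.poo <l0_4>h fvv<WZ7@>llkclv '

The pattern matches one or more of a digit, then one or more of a non-word character; then exactly 3 of a word character, then optionally any character (captured).
Matches: at [7:16] → '84: /l0_4'; at [21:31] → '9879-;WZ7@'.
`\1` in the replacement pulls in group 1's text for each match.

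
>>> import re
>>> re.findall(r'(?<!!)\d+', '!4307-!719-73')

The negative lookaround is zero-width — it rules out positions where the adjacent text would match, without consuming anything.
With no groups in the pattern, `findall` gives back each whole match — 3 here.

['307', '19', '73']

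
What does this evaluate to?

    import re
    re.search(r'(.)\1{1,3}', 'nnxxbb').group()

After group 1 captures some text, `\1` only succeeds where that same text appears again.
The match spans [0:2] → 'nn'.

'nn'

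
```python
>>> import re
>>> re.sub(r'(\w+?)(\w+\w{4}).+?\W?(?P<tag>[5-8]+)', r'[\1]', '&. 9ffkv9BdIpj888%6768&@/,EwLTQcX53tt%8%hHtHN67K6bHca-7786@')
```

'&. [9]&@/,[E]%[h]@'

This matches one or more of a word character (lazy) (captured); then one or more of a word character, then exactly 4 of a word character (captured); then one or more of any character (lazy), then optionally a non-word character; then one or more of a character in [5-8] (captured as 'tag').
A `+?`/`*?`/`{m,n}?` starts at its minimum and grows only as far as needed for what follows to match.
Matches: at [3:22] → '9ffkv9BdIpj888%6768'; at [26:39] → 'EwLTQcX53tt%8'; at [40:58] → 'hHtHN67K6bHca-7786'.
`\1` in the replacement pulls in group 1's text for each match.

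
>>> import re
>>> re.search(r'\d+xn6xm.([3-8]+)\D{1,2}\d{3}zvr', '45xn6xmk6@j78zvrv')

Pattern: one or more of a digit; then the literal 'xn', then the literal '6xm', then any character; then one or more of a character in [3-8] (captured); then 1 to 2 of a non-digit, then exactly 3 of a digit, then the literal 'zvr'.
`re.search` scans for the first position where the pattern succeeds.
Here the pattern never matches, so the call returns None.

None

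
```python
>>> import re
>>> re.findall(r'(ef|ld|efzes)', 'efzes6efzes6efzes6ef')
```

['ef', 'ef', 'ef', 'ef']

Alternation tries branches left to right and keeps the first one that lets the overall match succeed at that position.
Walking the string: at [0:2] match 'ef', group 1 = 'ef'; at [6:8] match 'ef', group 1 = 'ef'; at [12:14] match 'ef', group 1 = 'ef'; at [18:20] match 'ef', group 1 = 'ef'.
`findall` collects group 1 from each match (4 total).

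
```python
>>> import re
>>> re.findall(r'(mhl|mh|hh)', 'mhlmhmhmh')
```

['mhl', 'mh', 'mh', 'mh']

Alternation tries branches left to right and keeps the first one that lets the overall match succeed at that position.
One capturing group, so `findall` returns just the captured substring from each match — 4 in all.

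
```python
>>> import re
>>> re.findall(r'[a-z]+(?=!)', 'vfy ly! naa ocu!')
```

['ly', 'ocu']

The lookaround is zero-width — it requires the adjacent text to match without consuming it, so the asserted text isn't part of the match.
With no groups in the pattern, `findall` gives back each whole match — 2 here.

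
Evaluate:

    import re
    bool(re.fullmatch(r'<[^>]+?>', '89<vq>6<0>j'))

False

`re.fullmatch` requires the pattern to consume the entire string.
Here there's no way to consume every character, so the call returns None, and `bool(None)` is False.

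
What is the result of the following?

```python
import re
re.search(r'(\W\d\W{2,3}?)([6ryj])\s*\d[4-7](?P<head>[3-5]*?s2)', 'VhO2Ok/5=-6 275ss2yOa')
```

None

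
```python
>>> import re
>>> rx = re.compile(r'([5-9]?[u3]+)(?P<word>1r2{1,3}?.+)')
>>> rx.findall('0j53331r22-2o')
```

[('5333', '1r22-2o')]

The pattern matches optionally a character in [5-9], then one or more of one of [u3] (captured); then the literal '1r', then 1 to 3 of a literal '2' (lazy), then one or more of any character (captured as 'word').
Walking the string: at [2:13] match '53331r22-2o', groups = ('5333', '1r22-2o').
2 groups means the one result is a tuple of 2 captured strings — 1 here.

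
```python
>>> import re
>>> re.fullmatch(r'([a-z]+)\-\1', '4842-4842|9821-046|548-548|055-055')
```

None

After group 1 captures some text, `\1` only succeeds where that same text appears again.
`re.fullmatch` is like wrapping the pattern in `^…$` (in single-line mode).
Here the string isn't matched end-to-end, so the call returns None.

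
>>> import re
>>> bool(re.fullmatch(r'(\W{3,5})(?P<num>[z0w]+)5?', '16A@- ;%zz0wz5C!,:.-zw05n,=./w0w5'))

False

For `fullmatch`, every character of the input must be accounted for by the pattern.
Here the string isn't matched end-to-end, so the call returns None, and `bool(None)` is False.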